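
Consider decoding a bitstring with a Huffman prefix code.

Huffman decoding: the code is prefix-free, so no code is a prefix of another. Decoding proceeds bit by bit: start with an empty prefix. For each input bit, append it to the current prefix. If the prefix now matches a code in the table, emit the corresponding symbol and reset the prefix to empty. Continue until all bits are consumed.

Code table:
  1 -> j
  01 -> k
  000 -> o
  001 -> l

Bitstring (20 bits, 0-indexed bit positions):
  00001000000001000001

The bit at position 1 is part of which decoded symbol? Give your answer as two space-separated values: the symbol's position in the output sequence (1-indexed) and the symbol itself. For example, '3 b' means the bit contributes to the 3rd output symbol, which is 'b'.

Answer: 1 o

Derivation:
Bit 0: prefix='0' (no match yet)
Bit 1: prefix='00' (no match yet)
Bit 2: prefix='000' -> emit 'o', reset
Bit 3: prefix='0' (no match yet)
Bit 4: prefix='01' -> emit 'k', reset
Bit 5: prefix='0' (no match yet)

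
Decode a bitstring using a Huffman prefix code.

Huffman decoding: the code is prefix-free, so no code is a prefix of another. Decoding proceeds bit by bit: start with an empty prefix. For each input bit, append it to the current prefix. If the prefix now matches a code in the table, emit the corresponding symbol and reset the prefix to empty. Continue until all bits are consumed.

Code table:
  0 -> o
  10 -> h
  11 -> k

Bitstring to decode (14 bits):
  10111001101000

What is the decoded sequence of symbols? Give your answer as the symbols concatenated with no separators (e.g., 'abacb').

Answer: hkhokohoo

Derivation:
Bit 0: prefix='1' (no match yet)
Bit 1: prefix='10' -> emit 'h', reset
Bit 2: prefix='1' (no match yet)
Bit 3: prefix='11' -> emit 'k', reset
Bit 4: prefix='1' (no match yet)
Bit 5: prefix='10' -> emit 'h', reset
Bit 6: prefix='0' -> emit 'o', reset
Bit 7: prefix='1' (no match yet)
Bit 8: prefix='11' -> emit 'k', reset
Bit 9: prefix='0' -> emit 'o', reset
Bit 10: prefix='1' (no match yet)
Bit 11: prefix='10' -> emit 'h', reset
Bit 12: prefix='0' -> emit 'o', reset
Bit 13: prefix='0' -> emit 'o', reset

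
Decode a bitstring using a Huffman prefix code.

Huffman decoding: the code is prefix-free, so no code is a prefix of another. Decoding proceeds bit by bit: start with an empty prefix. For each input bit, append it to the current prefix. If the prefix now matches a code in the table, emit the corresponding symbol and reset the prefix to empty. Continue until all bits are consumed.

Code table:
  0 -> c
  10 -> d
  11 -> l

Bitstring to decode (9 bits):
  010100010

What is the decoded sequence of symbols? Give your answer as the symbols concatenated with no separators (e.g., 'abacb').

Bit 0: prefix='0' -> emit 'c', reset
Bit 1: prefix='1' (no match yet)
Bit 2: prefix='10' -> emit 'd', reset
Bit 3: prefix='1' (no match yet)
Bit 4: prefix='10' -> emit 'd', reset
Bit 5: prefix='0' -> emit 'c', reset
Bit 6: prefix='0' -> emit 'c', reset
Bit 7: prefix='1' (no match yet)
Bit 8: prefix='10' -> emit 'd', reset

Answer: cddccd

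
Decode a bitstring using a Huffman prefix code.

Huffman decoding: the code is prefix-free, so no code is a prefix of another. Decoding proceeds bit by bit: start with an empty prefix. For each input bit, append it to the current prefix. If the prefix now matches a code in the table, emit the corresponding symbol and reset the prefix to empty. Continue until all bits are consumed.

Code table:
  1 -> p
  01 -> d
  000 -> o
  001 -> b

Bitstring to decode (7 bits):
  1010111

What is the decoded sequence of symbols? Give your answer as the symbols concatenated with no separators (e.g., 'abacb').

Answer: pddpp

Derivation:
Bit 0: prefix='1' -> emit 'p', reset
Bit 1: prefix='0' (no match yet)
Bit 2: prefix='01' -> emit 'd', reset
Bit 3: prefix='0' (no match yet)
Bit 4: prefix='01' -> emit 'd', reset
Bit 5: prefix='1' -> emit 'p', reset
Bit 6: prefix='1' -> emit 'p', reset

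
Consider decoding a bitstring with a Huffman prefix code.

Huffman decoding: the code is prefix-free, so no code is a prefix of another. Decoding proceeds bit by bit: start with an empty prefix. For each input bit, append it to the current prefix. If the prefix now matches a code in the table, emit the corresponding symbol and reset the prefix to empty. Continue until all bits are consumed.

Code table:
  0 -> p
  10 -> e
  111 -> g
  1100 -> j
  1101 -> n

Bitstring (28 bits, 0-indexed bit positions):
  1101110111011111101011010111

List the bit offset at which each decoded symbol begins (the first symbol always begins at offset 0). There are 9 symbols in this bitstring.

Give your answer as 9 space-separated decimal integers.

Bit 0: prefix='1' (no match yet)
Bit 1: prefix='11' (no match yet)
Bit 2: prefix='110' (no match yet)
Bit 3: prefix='1101' -> emit 'n', reset
Bit 4: prefix='1' (no match yet)
Bit 5: prefix='11' (no match yet)
Bit 6: prefix='110' (no match yet)
Bit 7: prefix='1101' -> emit 'n', reset
Bit 8: prefix='1' (no match yet)
Bit 9: prefix='11' (no match yet)
Bit 10: prefix='110' (no match yet)
Bit 11: prefix='1101' -> emit 'n', reset
Bit 12: prefix='1' (no match yet)
Bit 13: prefix='11' (no match yet)
Bit 14: prefix='111' -> emit 'g', reset
Bit 15: prefix='1' (no match yet)
Bit 16: prefix='11' (no match yet)
Bit 17: prefix='110' (no match yet)
Bit 18: prefix='1101' -> emit 'n', reset
Bit 19: prefix='0' -> emit 'p', reset
Bit 20: prefix='1' (no match yet)
Bit 21: prefix='11' (no match yet)
Bit 22: prefix='110' (no match yet)
Bit 23: prefix='1101' -> emit 'n', reset
Bit 24: prefix='0' -> emit 'p', reset
Bit 25: prefix='1' (no match yet)
Bit 26: prefix='11' (no match yet)
Bit 27: prefix='111' -> emit 'g', reset

Answer: 0 4 8 12 15 19 20 24 25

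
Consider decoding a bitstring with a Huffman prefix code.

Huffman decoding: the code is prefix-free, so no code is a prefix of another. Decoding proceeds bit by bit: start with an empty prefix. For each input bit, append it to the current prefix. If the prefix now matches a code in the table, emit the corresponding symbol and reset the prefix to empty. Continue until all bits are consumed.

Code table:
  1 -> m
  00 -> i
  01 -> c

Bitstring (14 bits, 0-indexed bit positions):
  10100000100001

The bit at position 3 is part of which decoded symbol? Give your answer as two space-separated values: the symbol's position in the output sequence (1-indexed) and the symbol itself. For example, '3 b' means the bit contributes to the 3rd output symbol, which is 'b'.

Answer: 3 i

Derivation:
Bit 0: prefix='1' -> emit 'm', reset
Bit 1: prefix='0' (no match yet)
Bit 2: prefix='01' -> emit 'c', reset
Bit 3: prefix='0' (no match yet)
Bit 4: prefix='00' -> emit 'i', reset
Bit 5: prefix='0' (no match yet)
Bit 6: prefix='00' -> emit 'i', reset
Bit 7: prefix='0' (no match yet)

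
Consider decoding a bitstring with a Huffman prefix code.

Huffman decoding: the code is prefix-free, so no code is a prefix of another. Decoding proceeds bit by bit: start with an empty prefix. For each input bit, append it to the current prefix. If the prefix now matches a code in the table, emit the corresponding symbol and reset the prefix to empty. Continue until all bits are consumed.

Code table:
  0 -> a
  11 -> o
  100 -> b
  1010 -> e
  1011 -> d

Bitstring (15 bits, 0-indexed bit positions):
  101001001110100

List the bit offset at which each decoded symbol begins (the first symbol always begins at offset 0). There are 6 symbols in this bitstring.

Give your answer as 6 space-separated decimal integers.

Bit 0: prefix='1' (no match yet)
Bit 1: prefix='10' (no match yet)
Bit 2: prefix='101' (no match yet)
Bit 3: prefix='1010' -> emit 'e', reset
Bit 4: prefix='0' -> emit 'a', reset
Bit 5: prefix='1' (no match yet)
Bit 6: prefix='10' (no match yet)
Bit 7: prefix='100' -> emit 'b', reset
Bit 8: prefix='1' (no match yet)
Bit 9: prefix='11' -> emit 'o', reset
Bit 10: prefix='1' (no match yet)
Bit 11: prefix='10' (no match yet)
Bit 12: prefix='101' (no match yet)
Bit 13: prefix='1010' -> emit 'e', reset
Bit 14: prefix='0' -> emit 'a', reset

Answer: 0 4 5 8 10 14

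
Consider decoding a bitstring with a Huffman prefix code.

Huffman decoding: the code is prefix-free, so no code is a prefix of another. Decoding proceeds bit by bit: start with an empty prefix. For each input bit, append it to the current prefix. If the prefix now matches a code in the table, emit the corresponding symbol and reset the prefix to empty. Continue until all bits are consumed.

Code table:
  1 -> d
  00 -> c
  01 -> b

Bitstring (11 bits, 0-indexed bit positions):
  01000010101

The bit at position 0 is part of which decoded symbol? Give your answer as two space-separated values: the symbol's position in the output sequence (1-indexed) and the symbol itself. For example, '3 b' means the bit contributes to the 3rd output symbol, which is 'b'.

Answer: 1 b

Derivation:
Bit 0: prefix='0' (no match yet)
Bit 1: prefix='01' -> emit 'b', reset
Bit 2: prefix='0' (no match yet)
Bit 3: prefix='00' -> emit 'c', reset
Bit 4: prefix='0' (no match yet)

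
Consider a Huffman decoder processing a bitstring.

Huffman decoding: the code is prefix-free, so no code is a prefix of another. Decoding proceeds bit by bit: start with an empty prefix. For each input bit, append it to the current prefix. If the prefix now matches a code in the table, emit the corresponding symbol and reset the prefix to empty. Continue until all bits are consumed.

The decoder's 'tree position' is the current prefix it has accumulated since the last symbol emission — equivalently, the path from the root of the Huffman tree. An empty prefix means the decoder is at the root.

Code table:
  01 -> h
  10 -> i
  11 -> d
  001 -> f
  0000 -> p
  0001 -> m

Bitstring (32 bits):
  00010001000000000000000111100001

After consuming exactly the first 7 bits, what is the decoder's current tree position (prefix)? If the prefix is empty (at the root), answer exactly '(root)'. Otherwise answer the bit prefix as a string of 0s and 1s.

Answer: 000

Derivation:
Bit 0: prefix='0' (no match yet)
Bit 1: prefix='00' (no match yet)
Bit 2: prefix='000' (no match yet)
Bit 3: prefix='0001' -> emit 'm', reset
Bit 4: prefix='0' (no match yet)
Bit 5: prefix='00' (no match yet)
Bit 6: prefix='000' (no match yet)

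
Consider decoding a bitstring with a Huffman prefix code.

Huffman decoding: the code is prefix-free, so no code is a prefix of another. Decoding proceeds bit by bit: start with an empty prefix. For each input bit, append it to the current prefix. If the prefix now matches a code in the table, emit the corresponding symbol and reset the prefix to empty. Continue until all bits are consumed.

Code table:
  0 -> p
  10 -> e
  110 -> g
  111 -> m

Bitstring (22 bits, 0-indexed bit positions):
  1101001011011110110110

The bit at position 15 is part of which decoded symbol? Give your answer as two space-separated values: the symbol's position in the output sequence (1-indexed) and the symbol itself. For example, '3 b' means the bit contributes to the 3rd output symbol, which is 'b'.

Bit 0: prefix='1' (no match yet)
Bit 1: prefix='11' (no match yet)
Bit 2: prefix='110' -> emit 'g', reset
Bit 3: prefix='1' (no match yet)
Bit 4: prefix='10' -> emit 'e', reset
Bit 5: prefix='0' -> emit 'p', reset
Bit 6: prefix='1' (no match yet)
Bit 7: prefix='10' -> emit 'e', reset
Bit 8: prefix='1' (no match yet)
Bit 9: prefix='11' (no match yet)
Bit 10: prefix='110' -> emit 'g', reset
Bit 11: prefix='1' (no match yet)
Bit 12: prefix='11' (no match yet)
Bit 13: prefix='111' -> emit 'm', reset
Bit 14: prefix='1' (no match yet)
Bit 15: prefix='10' -> emit 'e', reset
Bit 16: prefix='1' (no match yet)
Bit 17: prefix='11' (no match yet)
Bit 18: prefix='110' -> emit 'g', reset
Bit 19: prefix='1' (no match yet)

Answer: 7 e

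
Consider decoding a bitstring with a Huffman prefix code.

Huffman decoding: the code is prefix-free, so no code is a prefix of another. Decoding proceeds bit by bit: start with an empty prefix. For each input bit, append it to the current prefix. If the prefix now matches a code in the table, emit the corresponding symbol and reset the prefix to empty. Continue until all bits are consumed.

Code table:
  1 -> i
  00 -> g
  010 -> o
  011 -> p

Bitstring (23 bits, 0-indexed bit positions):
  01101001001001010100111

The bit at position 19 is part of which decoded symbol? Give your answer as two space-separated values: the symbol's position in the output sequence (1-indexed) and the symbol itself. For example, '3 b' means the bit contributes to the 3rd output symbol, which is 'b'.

Answer: 8 p

Derivation:
Bit 0: prefix='0' (no match yet)
Bit 1: prefix='01' (no match yet)
Bit 2: prefix='011' -> emit 'p', reset
Bit 3: prefix='0' (no match yet)
Bit 4: prefix='01' (no match yet)
Bit 5: prefix='010' -> emit 'o', reset
Bit 6: prefix='0' (no match yet)
Bit 7: prefix='01' (no match yet)
Bit 8: prefix='010' -> emit 'o', reset
Bit 9: prefix='0' (no match yet)
Bit 10: prefix='01' (no match yet)
Bit 11: prefix='010' -> emit 'o', reset
Bit 12: prefix='0' (no match yet)
Bit 13: prefix='01' (no match yet)
Bit 14: prefix='010' -> emit 'o', reset
Bit 15: prefix='1' -> emit 'i', reset
Bit 16: prefix='0' (no match yet)
Bit 17: prefix='01' (no match yet)
Bit 18: prefix='010' -> emit 'o', reset
Bit 19: prefix='0' (no match yet)
Bit 20: prefix='01' (no match yet)
Bit 21: prefix='011' -> emit 'p', reset
Bit 22: prefix='1' -> emit 'i', reset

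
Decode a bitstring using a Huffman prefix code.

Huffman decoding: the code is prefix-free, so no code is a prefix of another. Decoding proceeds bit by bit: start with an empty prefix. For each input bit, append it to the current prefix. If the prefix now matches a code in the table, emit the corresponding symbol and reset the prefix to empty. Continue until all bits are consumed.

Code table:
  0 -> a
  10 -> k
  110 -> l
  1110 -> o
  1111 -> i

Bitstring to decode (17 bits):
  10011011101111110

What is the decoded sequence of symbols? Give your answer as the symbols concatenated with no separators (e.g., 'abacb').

Bit 0: prefix='1' (no match yet)
Bit 1: prefix='10' -> emit 'k', reset
Bit 2: prefix='0' -> emit 'a', reset
Bit 3: prefix='1' (no match yet)
Bit 4: prefix='11' (no match yet)
Bit 5: prefix='110' -> emit 'l', reset
Bit 6: prefix='1' (no match yet)
Bit 7: prefix='11' (no match yet)
Bit 8: prefix='111' (no match yet)
Bit 9: prefix='1110' -> emit 'o', reset
Bit 10: prefix='1' (no match yet)
Bit 11: prefix='11' (no match yet)
Bit 12: prefix='111' (no match yet)
Bit 13: prefix='1111' -> emit 'i', reset
Bit 14: prefix='1' (no match yet)
Bit 15: prefix='11' (no match yet)
Bit 16: prefix='110' -> emit 'l', reset

Answer: kaloil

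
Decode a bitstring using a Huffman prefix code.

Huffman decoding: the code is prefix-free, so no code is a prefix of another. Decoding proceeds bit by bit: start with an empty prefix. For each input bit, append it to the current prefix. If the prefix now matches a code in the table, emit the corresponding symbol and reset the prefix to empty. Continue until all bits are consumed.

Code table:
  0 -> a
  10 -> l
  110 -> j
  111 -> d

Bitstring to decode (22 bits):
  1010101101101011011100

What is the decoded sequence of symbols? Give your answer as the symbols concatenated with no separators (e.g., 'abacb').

Answer: llljjljdaa

Derivation:
Bit 0: prefix='1' (no match yet)
Bit 1: prefix='10' -> emit 'l', reset
Bit 2: prefix='1' (no match yet)
Bit 3: prefix='10' -> emit 'l', reset
Bit 4: prefix='1' (no match yet)
Bit 5: prefix='10' -> emit 'l', reset
Bit 6: prefix='1' (no match yet)
Bit 7: prefix='11' (no match yet)
Bit 8: prefix='110' -> emit 'j', reset
Bit 9: prefix='1' (no match yet)
Bit 10: prefix='11' (no match yet)
Bit 11: prefix='110' -> emit 'j', reset
Bit 12: prefix='1' (no match yet)
Bit 13: prefix='10' -> emit 'l', reset
Bit 14: prefix='1' (no match yet)
Bit 15: prefix='11' (no match yet)
Bit 16: prefix='110' -> emit 'j', reset
Bit 17: prefix='1' (no match yet)
Bit 18: prefix='11' (no match yet)
Bit 19: prefix='111' -> emit 'd', reset
Bit 20: prefix='0' -> emit 'a', reset
Bit 21: prefix='0' -> emit 'a', reset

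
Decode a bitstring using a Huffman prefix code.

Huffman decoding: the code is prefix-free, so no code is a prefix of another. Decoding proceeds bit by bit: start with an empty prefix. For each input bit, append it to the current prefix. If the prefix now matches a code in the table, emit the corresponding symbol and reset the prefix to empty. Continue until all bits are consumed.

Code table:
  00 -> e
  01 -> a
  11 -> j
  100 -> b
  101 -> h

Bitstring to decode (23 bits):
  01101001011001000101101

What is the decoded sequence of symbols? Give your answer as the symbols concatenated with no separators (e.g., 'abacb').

Answer: ahehbbaah

Derivation:
Bit 0: prefix='0' (no match yet)
Bit 1: prefix='01' -> emit 'a', reset
Bit 2: prefix='1' (no match yet)
Bit 3: prefix='10' (no match yet)
Bit 4: prefix='101' -> emit 'h', reset
Bit 5: prefix='0' (no match yet)
Bit 6: prefix='00' -> emit 'e', reset
Bit 7: prefix='1' (no match yet)
Bit 8: prefix='10' (no match yet)
Bit 9: prefix='101' -> emit 'h', reset
Bit 10: prefix='1' (no match yet)
Bit 11: prefix='10' (no match yet)
Bit 12: prefix='100' -> emit 'b', reset
Bit 13: prefix='1' (no match yet)
Bit 14: prefix='10' (no match yet)
Bit 15: prefix='100' -> emit 'b', reset
Bit 16: prefix='0' (no match yet)
Bit 17: prefix='01' -> emit 'a', reset
Bit 18: prefix='0' (no match yet)
Bit 19: prefix='01' -> emit 'a', reset
Bit 20: prefix='1' (no match yet)
Bit 21: prefix='10' (no match yet)
Bit 22: prefix='101' -> emit 'h', reset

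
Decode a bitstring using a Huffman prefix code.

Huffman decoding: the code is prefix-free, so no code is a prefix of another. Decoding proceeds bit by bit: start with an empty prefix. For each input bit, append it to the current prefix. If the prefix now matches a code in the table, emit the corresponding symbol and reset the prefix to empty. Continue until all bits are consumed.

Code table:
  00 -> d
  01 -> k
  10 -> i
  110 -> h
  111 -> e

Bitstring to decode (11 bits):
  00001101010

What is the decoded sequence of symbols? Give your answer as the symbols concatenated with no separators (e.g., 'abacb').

Answer: ddhii

Derivation:
Bit 0: prefix='0' (no match yet)
Bit 1: prefix='00' -> emit 'd', reset
Bit 2: prefix='0' (no match yet)
Bit 3: prefix='00' -> emit 'd', reset
Bit 4: prefix='1' (no match yet)
Bit 5: prefix='11' (no match yet)
Bit 6: prefix='110' -> emit 'h', reset
Bit 7: prefix='1' (no match yet)
Bit 8: prefix='10' -> emit 'i', reset
Bit 9: prefix='1' (no match yet)
Bit 10: prefix='10' -> emit 'i', reset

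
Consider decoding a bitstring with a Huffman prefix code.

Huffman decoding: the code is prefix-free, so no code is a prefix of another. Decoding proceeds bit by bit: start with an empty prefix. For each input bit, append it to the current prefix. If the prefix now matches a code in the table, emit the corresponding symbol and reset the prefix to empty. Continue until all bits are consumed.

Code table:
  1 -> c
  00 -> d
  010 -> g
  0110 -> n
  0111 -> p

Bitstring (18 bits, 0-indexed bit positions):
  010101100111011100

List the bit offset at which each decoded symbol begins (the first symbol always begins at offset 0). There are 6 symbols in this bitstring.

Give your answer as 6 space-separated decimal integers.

Answer: 0 3 4 8 12 16

Derivation:
Bit 0: prefix='0' (no match yet)
Bit 1: prefix='01' (no match yet)
Bit 2: prefix='010' -> emit 'g', reset
Bit 3: prefix='1' -> emit 'c', reset
Bit 4: prefix='0' (no match yet)
Bit 5: prefix='01' (no match yet)
Bit 6: prefix='011' (no match yet)
Bit 7: prefix='0110' -> emit 'n', reset
Bit 8: prefix='0' (no match yet)
Bit 9: prefix='01' (no match yet)
Bit 10: prefix='011' (no match yet)
Bit 11: prefix='0111' -> emit 'p', reset
Bit 12: prefix='0' (no match yet)
Bit 13: prefix='01' (no match yet)
Bit 14: prefix='011' (no match yet)
Bit 15: prefix='0111' -> emit 'p', reset
Bit 16: prefix='0' (no match yet)
Bit 17: prefix='00' -> emit 'd', reset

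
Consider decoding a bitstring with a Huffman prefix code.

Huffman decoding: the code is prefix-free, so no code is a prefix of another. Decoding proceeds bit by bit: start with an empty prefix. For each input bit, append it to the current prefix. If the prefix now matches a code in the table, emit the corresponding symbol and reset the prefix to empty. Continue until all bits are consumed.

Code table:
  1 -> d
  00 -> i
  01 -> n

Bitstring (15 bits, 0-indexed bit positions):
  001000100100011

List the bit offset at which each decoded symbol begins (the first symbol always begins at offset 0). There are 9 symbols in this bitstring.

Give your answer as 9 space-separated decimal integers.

Bit 0: prefix='0' (no match yet)
Bit 1: prefix='00' -> emit 'i', reset
Bit 2: prefix='1' -> emit 'd', reset
Bit 3: prefix='0' (no match yet)
Bit 4: prefix='00' -> emit 'i', reset
Bit 5: prefix='0' (no match yet)
Bit 6: prefix='01' -> emit 'n', reset
Bit 7: prefix='0' (no match yet)
Bit 8: prefix='00' -> emit 'i', reset
Bit 9: prefix='1' -> emit 'd', reset
Bit 10: prefix='0' (no match yet)
Bit 11: prefix='00' -> emit 'i', reset
Bit 12: prefix='0' (no match yet)
Bit 13: prefix='01' -> emit 'n', reset
Bit 14: prefix='1' -> emit 'd', reset

Answer: 0 2 3 5 7 9 10 12 14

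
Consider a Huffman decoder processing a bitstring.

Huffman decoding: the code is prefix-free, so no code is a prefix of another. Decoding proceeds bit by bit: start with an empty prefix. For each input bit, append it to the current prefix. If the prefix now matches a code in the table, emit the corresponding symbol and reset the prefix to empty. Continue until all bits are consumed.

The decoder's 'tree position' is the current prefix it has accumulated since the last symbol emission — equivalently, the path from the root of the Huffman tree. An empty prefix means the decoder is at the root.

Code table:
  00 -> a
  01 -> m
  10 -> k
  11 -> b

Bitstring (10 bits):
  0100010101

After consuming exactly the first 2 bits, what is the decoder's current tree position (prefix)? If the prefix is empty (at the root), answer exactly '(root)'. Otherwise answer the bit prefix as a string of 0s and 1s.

Answer: (root)

Derivation:
Bit 0: prefix='0' (no match yet)
Bit 1: prefix='01' -> emit 'm', reset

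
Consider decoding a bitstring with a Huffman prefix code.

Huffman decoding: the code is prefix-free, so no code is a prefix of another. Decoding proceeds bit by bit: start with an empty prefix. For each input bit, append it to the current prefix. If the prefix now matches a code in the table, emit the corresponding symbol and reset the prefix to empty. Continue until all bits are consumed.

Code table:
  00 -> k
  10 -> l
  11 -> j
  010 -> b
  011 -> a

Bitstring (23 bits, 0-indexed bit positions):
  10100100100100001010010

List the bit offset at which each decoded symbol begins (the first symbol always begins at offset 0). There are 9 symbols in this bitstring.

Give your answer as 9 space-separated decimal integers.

Answer: 0 2 4 7 10 13 15 18 20

Derivation:
Bit 0: prefix='1' (no match yet)
Bit 1: prefix='10' -> emit 'l', reset
Bit 2: prefix='1' (no match yet)
Bit 3: prefix='10' -> emit 'l', reset
Bit 4: prefix='0' (no match yet)
Bit 5: prefix='01' (no match yet)
Bit 6: prefix='010' -> emit 'b', reset
Bit 7: prefix='0' (no match yet)
Bit 8: prefix='01' (no match yet)
Bit 9: prefix='010' -> emit 'b', reset
Bit 10: prefix='0' (no match yet)
Bit 11: prefix='01' (no match yet)
Bit 12: prefix='010' -> emit 'b', reset
Bit 13: prefix='0' (no match yet)
Bit 14: prefix='00' -> emit 'k', reset
Bit 15: prefix='0' (no match yet)
Bit 16: prefix='01' (no match yet)
Bit 17: prefix='010' -> emit 'b', reset
Bit 18: prefix='1' (no match yet)
Bit 19: prefix='10' -> emit 'l', reset
Bit 20: prefix='0' (no match yet)
Bit 21: prefix='01' (no match yet)
Bit 22: prefix='010' -> emit 'b', reset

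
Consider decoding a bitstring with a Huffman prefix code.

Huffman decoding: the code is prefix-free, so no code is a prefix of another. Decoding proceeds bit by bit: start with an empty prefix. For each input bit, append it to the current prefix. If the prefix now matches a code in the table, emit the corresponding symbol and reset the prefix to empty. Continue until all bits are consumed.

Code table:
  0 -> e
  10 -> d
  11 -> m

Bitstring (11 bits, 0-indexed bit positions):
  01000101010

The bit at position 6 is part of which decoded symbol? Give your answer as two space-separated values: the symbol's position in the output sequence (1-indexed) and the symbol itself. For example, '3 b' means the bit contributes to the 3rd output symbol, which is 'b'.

Answer: 5 d

Derivation:
Bit 0: prefix='0' -> emit 'e', reset
Bit 1: prefix='1' (no match yet)
Bit 2: prefix='10' -> emit 'd', reset
Bit 3: prefix='0' -> emit 'e', reset
Bit 4: prefix='0' -> emit 'e', reset
Bit 5: prefix='1' (no match yet)
Bit 6: prefix='10' -> emit 'd', reset
Bit 7: prefix='1' (no match yet)
Bit 8: prefix='10' -> emit 'd', reset
Bit 9: prefix='1' (no match yet)
Bit 10: prefix='10' -> emit 'd', reset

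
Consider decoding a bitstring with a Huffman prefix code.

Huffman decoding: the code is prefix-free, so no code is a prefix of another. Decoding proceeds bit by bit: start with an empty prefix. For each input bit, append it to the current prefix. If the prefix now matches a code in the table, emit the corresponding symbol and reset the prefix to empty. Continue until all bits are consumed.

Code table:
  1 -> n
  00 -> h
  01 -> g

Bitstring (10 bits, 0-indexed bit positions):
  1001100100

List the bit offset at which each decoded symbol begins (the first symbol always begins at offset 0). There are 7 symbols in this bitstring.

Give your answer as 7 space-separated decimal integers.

Answer: 0 1 3 4 5 7 8

Derivation:
Bit 0: prefix='1' -> emit 'n', reset
Bit 1: prefix='0' (no match yet)
Bit 2: prefix='00' -> emit 'h', reset
Bit 3: prefix='1' -> emit 'n', reset
Bit 4: prefix='1' -> emit 'n', reset
Bit 5: prefix='0' (no match yet)
Bit 6: prefix='00' -> emit 'h', reset
Bit 7: prefix='1' -> emit 'n', reset
Bit 8: prefix='0' (no match yet)
Bit 9: prefix='00' -> emit 'h', reset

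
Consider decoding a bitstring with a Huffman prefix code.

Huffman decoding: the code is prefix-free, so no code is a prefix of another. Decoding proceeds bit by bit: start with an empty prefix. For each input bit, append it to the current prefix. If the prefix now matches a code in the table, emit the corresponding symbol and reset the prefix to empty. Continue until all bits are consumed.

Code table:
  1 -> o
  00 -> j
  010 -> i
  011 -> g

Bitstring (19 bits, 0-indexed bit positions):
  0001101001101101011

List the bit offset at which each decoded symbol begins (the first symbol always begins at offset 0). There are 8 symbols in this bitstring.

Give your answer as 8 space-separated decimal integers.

Bit 0: prefix='0' (no match yet)
Bit 1: prefix='00' -> emit 'j', reset
Bit 2: prefix='0' (no match yet)
Bit 3: prefix='01' (no match yet)
Bit 4: prefix='011' -> emit 'g', reset
Bit 5: prefix='0' (no match yet)
Bit 6: prefix='01' (no match yet)
Bit 7: prefix='010' -> emit 'i', reset
Bit 8: prefix='0' (no match yet)
Bit 9: prefix='01' (no match yet)
Bit 10: prefix='011' -> emit 'g', reset
Bit 11: prefix='0' (no match yet)
Bit 12: prefix='01' (no match yet)
Bit 13: prefix='011' -> emit 'g', reset
Bit 14: prefix='0' (no match yet)
Bit 15: prefix='01' (no match yet)
Bit 16: prefix='010' -> emit 'i', reset
Bit 17: prefix='1' -> emit 'o', reset
Bit 18: prefix='1' -> emit 'o', reset

Answer: 0 2 5 8 11 14 17 18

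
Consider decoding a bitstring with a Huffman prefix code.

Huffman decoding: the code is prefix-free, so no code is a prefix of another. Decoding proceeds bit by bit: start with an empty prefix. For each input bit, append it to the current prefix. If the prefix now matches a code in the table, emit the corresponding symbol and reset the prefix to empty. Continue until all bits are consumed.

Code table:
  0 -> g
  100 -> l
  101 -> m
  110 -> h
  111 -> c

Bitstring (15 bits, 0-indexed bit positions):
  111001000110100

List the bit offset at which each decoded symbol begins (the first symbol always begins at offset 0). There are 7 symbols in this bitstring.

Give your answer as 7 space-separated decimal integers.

Answer: 0 3 4 5 8 9 12

Derivation:
Bit 0: prefix='1' (no match yet)
Bit 1: prefix='11' (no match yet)
Bit 2: prefix='111' -> emit 'c', reset
Bit 3: prefix='0' -> emit 'g', reset
Bit 4: prefix='0' -> emit 'g', reset
Bit 5: prefix='1' (no match yet)
Bit 6: prefix='10' (no match yet)
Bit 7: prefix='100' -> emit 'l', reset
Bit 8: prefix='0' -> emit 'g', reset
Bit 9: prefix='1' (no match yet)
Bit 10: prefix='11' (no match yet)
Bit 11: prefix='110' -> emit 'h', reset
Bit 12: prefix='1' (no match yet)
Bit 13: prefix='10' (no match yet)
Bit 14: prefix='100' -> emit 'l', reset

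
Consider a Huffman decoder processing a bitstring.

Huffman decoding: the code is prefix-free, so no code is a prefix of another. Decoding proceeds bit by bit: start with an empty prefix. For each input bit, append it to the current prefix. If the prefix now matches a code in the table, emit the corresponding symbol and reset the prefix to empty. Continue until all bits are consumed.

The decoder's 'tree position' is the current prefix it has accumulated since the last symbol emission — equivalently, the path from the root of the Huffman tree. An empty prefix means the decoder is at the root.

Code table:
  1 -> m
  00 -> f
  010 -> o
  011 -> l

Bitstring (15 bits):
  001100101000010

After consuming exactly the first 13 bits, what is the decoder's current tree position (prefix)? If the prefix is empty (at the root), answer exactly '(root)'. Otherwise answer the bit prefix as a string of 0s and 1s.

Answer: 0

Derivation:
Bit 0: prefix='0' (no match yet)
Bit 1: prefix='00' -> emit 'f', reset
Bit 2: prefix='1' -> emit 'm', reset
Bit 3: prefix='1' -> emit 'm', reset
Bit 4: prefix='0' (no match yet)
Bit 5: prefix='00' -> emit 'f', reset
Bit 6: prefix='1' -> emit 'm', reset
Bit 7: prefix='0' (no match yet)
Bit 8: prefix='01' (no match yet)
Bit 9: prefix='010' -> emit 'o', reset
Bit 10: prefix='0' (no match yet)
Bit 11: prefix='00' -> emit 'f', reset
Bit 12: prefix='0' (no match yet)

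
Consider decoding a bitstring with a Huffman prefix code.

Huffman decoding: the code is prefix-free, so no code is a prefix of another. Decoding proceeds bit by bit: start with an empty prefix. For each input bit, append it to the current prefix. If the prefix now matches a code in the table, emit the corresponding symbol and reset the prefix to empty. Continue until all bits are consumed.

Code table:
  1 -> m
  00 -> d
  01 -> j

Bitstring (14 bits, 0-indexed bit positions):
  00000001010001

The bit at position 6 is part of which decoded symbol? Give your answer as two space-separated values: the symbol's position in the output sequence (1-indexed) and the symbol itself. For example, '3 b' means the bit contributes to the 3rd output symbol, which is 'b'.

Bit 0: prefix='0' (no match yet)
Bit 1: prefix='00' -> emit 'd', reset
Bit 2: prefix='0' (no match yet)
Bit 3: prefix='00' -> emit 'd', reset
Bit 4: prefix='0' (no match yet)
Bit 5: prefix='00' -> emit 'd', reset
Bit 6: prefix='0' (no match yet)
Bit 7: prefix='01' -> emit 'j', reset
Bit 8: prefix='0' (no match yet)
Bit 9: prefix='01' -> emit 'j', reset
Bit 10: prefix='0' (no match yet)

Answer: 4 j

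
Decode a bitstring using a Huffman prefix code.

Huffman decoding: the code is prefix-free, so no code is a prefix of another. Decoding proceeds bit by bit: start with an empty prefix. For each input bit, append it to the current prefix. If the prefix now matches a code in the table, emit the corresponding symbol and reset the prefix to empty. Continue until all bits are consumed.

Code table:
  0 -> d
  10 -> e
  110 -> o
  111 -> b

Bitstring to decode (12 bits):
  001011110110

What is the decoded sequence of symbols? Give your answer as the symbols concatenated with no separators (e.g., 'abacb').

Answer: ddebeo

Derivation:
Bit 0: prefix='0' -> emit 'd', reset
Bit 1: prefix='0' -> emit 'd', reset
Bit 2: prefix='1' (no match yet)
Bit 3: prefix='10' -> emit 'e', reset
Bit 4: prefix='1' (no match yet)
Bit 5: prefix='11' (no match yet)
Bit 6: prefix='111' -> emit 'b', reset
Bit 7: prefix='1' (no match yet)
Bit 8: prefix='10' -> emit 'e', reset
Bit 9: prefix='1' (no match yet)
Bit 10: prefix='11' (no match yet)
Bit 11: prefix='110' -> emit 'o', reset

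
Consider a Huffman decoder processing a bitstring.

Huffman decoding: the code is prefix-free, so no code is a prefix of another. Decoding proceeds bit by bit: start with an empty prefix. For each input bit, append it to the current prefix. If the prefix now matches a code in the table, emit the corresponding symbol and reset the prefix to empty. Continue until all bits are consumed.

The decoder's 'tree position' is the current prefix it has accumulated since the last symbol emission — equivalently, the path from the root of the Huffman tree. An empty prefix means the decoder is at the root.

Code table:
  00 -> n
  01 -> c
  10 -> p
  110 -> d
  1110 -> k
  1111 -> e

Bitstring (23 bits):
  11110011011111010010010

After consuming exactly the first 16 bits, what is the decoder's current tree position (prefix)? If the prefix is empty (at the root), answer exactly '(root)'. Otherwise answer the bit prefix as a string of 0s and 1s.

Answer: 1

Derivation:
Bit 0: prefix='1' (no match yet)
Bit 1: prefix='11' (no match yet)
Bit 2: prefix='111' (no match yet)
Bit 3: prefix='1111' -> emit 'e', reset
Bit 4: prefix='0' (no match yet)
Bit 5: prefix='00' -> emit 'n', reset
Bit 6: prefix='1' (no match yet)
Bit 7: prefix='11' (no match yet)
Bit 8: prefix='110' -> emit 'd', reset
Bit 9: prefix='1' (no match yet)
Bit 10: prefix='11' (no match yet)
Bit 11: prefix='111' (no match yet)
Bit 12: prefix='1111' -> emit 'e', reset
Bit 13: prefix='1' (no match yet)
Bit 14: prefix='10' -> emit 'p', reset
Bit 15: prefix='1' (no match yet)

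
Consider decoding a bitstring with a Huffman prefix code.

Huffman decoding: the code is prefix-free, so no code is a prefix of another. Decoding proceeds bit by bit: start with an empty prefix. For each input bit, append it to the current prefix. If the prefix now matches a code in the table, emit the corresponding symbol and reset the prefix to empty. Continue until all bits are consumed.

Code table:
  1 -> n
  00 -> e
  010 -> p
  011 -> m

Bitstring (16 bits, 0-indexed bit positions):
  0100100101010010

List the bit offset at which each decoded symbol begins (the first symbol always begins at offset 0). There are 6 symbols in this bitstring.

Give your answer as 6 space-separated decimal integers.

Answer: 0 3 6 9 10 13

Derivation:
Bit 0: prefix='0' (no match yet)
Bit 1: prefix='01' (no match yet)
Bit 2: prefix='010' -> emit 'p', reset
Bit 3: prefix='0' (no match yet)
Bit 4: prefix='01' (no match yet)
Bit 5: prefix='010' -> emit 'p', reset
Bit 6: prefix='0' (no match yet)
Bit 7: prefix='01' (no match yet)
Bit 8: prefix='010' -> emit 'p', reset
Bit 9: prefix='1' -> emit 'n', reset
Bit 10: prefix='0' (no match yet)
Bit 11: prefix='01' (no match yet)
Bit 12: prefix='010' -> emit 'p', reset
Bit 13: prefix='0' (no match yet)
Bit 14: prefix='01' (no match yet)
Bit 15: prefix='010' -> emit 'p', reset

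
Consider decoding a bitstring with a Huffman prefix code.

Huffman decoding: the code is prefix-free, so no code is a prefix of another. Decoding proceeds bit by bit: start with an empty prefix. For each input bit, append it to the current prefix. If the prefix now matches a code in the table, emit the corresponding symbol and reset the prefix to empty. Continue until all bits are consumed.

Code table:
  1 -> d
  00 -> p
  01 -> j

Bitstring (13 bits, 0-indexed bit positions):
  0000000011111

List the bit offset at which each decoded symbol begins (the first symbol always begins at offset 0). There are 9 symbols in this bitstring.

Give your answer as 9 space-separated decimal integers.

Answer: 0 2 4 6 8 9 10 11 12

Derivation:
Bit 0: prefix='0' (no match yet)
Bit 1: prefix='00' -> emit 'p', reset
Bit 2: prefix='0' (no match yet)
Bit 3: prefix='00' -> emit 'p', reset
Bit 4: prefix='0' (no match yet)
Bit 5: prefix='00' -> emit 'p', reset
Bit 6: prefix='0' (no match yet)
Bit 7: prefix='00' -> emit 'p', reset
Bit 8: prefix='1' -> emit 'd', reset
Bit 9: prefix='1' -> emit 'd', reset
Bit 10: prefix='1' -> emit 'd', reset
Bit 11: prefix='1' -> emit 'd', reset
Bit 12: prefix='1' -> emit 'd', reset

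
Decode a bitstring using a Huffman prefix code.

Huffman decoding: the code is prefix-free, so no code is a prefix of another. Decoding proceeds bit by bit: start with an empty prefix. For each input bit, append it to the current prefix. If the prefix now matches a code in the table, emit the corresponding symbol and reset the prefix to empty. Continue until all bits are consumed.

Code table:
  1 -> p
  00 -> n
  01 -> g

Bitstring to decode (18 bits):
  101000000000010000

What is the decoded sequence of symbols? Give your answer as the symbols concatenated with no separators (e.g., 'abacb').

Bit 0: prefix='1' -> emit 'p', reset
Bit 1: prefix='0' (no match yet)
Bit 2: prefix='01' -> emit 'g', reset
Bit 3: prefix='0' (no match yet)
Bit 4: prefix='00' -> emit 'n', reset
Bit 5: prefix='0' (no match yet)
Bit 6: prefix='00' -> emit 'n', reset
Bit 7: prefix='0' (no match yet)
Bit 8: prefix='00' -> emit 'n', reset
Bit 9: prefix='0' (no match yet)
Bit 10: prefix='00' -> emit 'n', reset
Bit 11: prefix='0' (no match yet)
Bit 12: prefix='00' -> emit 'n', reset
Bit 13: prefix='1' -> emit 'p', reset
Bit 14: prefix='0' (no match yet)
Bit 15: prefix='00' -> emit 'n', reset
Bit 16: prefix='0' (no match yet)
Bit 17: prefix='00' -> emit 'n', reset

Answer: pgnnnnnpnn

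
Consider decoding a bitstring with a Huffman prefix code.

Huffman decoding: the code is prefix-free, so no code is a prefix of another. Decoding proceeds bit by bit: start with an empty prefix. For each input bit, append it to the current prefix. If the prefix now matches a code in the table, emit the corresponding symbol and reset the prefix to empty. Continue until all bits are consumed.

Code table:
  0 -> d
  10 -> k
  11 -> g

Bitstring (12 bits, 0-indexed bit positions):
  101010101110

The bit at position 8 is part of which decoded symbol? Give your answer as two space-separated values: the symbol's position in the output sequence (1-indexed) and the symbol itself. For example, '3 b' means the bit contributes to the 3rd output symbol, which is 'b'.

Answer: 5 g

Derivation:
Bit 0: prefix='1' (no match yet)
Bit 1: prefix='10' -> emit 'k', reset
Bit 2: prefix='1' (no match yet)
Bit 3: prefix='10' -> emit 'k', reset
Bit 4: prefix='1' (no match yet)
Bit 5: prefix='10' -> emit 'k', reset
Bit 6: prefix='1' (no match yet)
Bit 7: prefix='10' -> emit 'k', reset
Bit 8: prefix='1' (no match yet)
Bit 9: prefix='11' -> emit 'g', reset
Bit 10: prefix='1' (no match yet)
Bit 11: prefix='10' -> emit 'k', reset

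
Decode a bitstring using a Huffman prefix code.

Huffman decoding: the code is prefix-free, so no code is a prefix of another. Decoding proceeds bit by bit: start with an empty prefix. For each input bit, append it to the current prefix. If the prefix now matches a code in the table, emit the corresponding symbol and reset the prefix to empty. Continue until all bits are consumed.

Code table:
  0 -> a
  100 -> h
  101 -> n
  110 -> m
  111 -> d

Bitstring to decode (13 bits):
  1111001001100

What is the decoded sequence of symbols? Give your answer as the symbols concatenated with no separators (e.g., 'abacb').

Answer: dhhma

Derivation:
Bit 0: prefix='1' (no match yet)
Bit 1: prefix='11' (no match yet)
Bit 2: prefix='111' -> emit 'd', reset
Bit 3: prefix='1' (no match yet)
Bit 4: prefix='10' (no match yet)
Bit 5: prefix='100' -> emit 'h', reset
Bit 6: prefix='1' (no match yet)
Bit 7: prefix='10' (no match yet)
Bit 8: prefix='100' -> emit 'h', reset
Bit 9: prefix='1' (no match yet)
Bit 10: prefix='11' (no match yet)
Bit 11: prefix='110' -> emit 'm', reset
Bit 12: prefix='0' -> emit 'a', reset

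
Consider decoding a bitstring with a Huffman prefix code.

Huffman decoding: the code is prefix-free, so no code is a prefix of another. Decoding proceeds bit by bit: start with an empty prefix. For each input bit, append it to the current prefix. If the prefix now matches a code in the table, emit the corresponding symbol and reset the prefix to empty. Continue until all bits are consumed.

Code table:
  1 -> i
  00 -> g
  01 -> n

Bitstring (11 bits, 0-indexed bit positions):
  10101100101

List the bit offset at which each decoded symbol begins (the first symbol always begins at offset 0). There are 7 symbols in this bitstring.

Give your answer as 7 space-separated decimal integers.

Answer: 0 1 3 5 6 8 9

Derivation:
Bit 0: prefix='1' -> emit 'i', reset
Bit 1: prefix='0' (no match yet)
Bit 2: prefix='01' -> emit 'n', reset
Bit 3: prefix='0' (no match yet)
Bit 4: prefix='01' -> emit 'n', reset
Bit 5: prefix='1' -> emit 'i', reset
Bit 6: prefix='0' (no match yet)
Bit 7: prefix='00' -> emit 'g', reset
Bit 8: prefix='1' -> emit 'i', reset
Bit 9: prefix='0' (no match yet)
Bit 10: prefix='01' -> emit 'n', reset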